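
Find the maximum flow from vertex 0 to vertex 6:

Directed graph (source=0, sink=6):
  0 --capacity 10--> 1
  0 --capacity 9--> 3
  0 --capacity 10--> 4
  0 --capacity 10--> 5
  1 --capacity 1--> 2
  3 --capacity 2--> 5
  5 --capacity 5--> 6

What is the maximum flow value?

Computing max flow:
  Flow on (0->3): 2/9
  Flow on (0->5): 3/10
  Flow on (3->5): 2/2
  Flow on (5->6): 5/5
Maximum flow = 5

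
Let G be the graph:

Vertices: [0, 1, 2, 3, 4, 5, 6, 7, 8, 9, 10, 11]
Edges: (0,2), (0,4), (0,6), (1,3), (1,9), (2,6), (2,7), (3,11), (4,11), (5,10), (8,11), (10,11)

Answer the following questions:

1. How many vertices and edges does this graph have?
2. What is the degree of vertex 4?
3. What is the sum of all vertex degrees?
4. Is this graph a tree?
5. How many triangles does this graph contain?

Count: 12 vertices, 12 edges.
Vertex 4 has neighbors [0, 11], degree = 2.
Handshaking lemma: 2 * 12 = 24.
A tree on 12 vertices has 11 edges. This graph has 12 edges (1 extra). Not a tree.
Number of triangles = 1.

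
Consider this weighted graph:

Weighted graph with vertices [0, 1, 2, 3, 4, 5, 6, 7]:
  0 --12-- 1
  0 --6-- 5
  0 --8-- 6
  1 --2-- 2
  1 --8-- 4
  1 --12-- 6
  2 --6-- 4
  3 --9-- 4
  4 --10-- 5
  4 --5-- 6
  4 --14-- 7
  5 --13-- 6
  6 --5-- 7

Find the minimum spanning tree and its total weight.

Applying Kruskal's algorithm (sort edges by weight, add if no cycle):
  Add (1,2) w=2
  Add (4,6) w=5
  Add (6,7) w=5
  Add (0,5) w=6
  Add (2,4) w=6
  Add (0,6) w=8
  Skip (1,4) w=8 (creates cycle)
  Add (3,4) w=9
  Skip (4,5) w=10 (creates cycle)
  Skip (0,1) w=12 (creates cycle)
  Skip (1,6) w=12 (creates cycle)
  Skip (5,6) w=13 (creates cycle)
  Skip (4,7) w=14 (creates cycle)
MST weight = 41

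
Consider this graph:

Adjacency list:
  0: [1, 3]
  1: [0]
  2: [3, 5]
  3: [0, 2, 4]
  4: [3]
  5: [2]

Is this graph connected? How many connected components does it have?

Checking connectivity: the graph has 1 connected component(s).
All vertices are reachable from each other. The graph IS connected.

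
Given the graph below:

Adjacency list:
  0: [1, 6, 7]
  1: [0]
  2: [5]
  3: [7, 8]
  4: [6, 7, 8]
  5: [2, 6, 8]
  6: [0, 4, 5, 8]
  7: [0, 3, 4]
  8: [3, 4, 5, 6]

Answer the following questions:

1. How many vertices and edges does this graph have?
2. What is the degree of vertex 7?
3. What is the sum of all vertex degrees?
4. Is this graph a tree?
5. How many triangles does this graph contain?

Count: 9 vertices, 12 edges.
Vertex 7 has neighbors [0, 3, 4], degree = 3.
Handshaking lemma: 2 * 12 = 24.
A tree on 9 vertices has 8 edges. This graph has 12 edges (4 extra). Not a tree.
Number of triangles = 2.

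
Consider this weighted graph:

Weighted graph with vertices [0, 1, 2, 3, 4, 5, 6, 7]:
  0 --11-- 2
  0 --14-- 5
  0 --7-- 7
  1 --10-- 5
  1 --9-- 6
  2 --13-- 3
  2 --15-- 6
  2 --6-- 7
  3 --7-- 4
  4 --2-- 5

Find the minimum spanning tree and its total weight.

Applying Kruskal's algorithm (sort edges by weight, add if no cycle):
  Add (4,5) w=2
  Add (2,7) w=6
  Add (0,7) w=7
  Add (3,4) w=7
  Add (1,6) w=9
  Add (1,5) w=10
  Skip (0,2) w=11 (creates cycle)
  Add (2,3) w=13
  Skip (0,5) w=14 (creates cycle)
  Skip (2,6) w=15 (creates cycle)
MST weight = 54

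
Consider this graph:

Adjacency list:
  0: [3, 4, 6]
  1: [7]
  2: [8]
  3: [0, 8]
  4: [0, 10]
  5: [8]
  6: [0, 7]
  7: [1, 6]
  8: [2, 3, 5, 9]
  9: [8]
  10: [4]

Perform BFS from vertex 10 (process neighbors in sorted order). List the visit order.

BFS from vertex 10 (neighbors processed in ascending order):
Visit order: 10, 4, 0, 3, 6, 8, 7, 2, 5, 9, 1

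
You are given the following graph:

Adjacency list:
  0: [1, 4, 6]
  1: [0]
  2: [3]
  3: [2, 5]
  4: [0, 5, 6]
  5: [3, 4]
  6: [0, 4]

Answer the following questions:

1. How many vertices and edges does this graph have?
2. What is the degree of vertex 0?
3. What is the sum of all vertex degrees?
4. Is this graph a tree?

Count: 7 vertices, 7 edges.
Vertex 0 has neighbors [1, 4, 6], degree = 3.
Handshaking lemma: 2 * 7 = 14.
A tree on 7 vertices has 6 edges. This graph has 7 edges (1 extra). Not a tree.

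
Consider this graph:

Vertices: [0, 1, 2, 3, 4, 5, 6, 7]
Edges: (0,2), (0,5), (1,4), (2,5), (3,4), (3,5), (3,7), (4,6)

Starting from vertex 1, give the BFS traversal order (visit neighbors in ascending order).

BFS from vertex 1 (neighbors processed in ascending order):
Visit order: 1, 4, 3, 6, 5, 7, 0, 2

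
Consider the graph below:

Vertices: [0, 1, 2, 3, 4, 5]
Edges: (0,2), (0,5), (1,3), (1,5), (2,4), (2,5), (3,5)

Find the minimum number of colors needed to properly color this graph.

The graph has a maximum clique of size 3 (lower bound on chromatic number).
A valid 3-coloring: {0: 2, 1: 1, 2: 1, 3: 2, 4: 0, 5: 0}.
Chromatic number = 3.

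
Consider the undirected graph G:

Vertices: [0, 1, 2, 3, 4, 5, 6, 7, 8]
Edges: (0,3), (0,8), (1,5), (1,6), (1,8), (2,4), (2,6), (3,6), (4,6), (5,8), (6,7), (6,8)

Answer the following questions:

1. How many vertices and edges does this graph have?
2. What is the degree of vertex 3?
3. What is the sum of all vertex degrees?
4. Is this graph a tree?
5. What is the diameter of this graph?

Count: 9 vertices, 12 edges.
Vertex 3 has neighbors [0, 6], degree = 2.
Handshaking lemma: 2 * 12 = 24.
A tree on 9 vertices has 8 edges. This graph has 12 edges (4 extra). Not a tree.
Diameter (longest shortest path) = 3.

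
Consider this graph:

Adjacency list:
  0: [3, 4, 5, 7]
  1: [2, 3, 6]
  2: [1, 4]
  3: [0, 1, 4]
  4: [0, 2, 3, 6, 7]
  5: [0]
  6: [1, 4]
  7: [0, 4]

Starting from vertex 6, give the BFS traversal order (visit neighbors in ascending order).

BFS from vertex 6 (neighbors processed in ascending order):
Visit order: 6, 1, 4, 2, 3, 0, 7, 5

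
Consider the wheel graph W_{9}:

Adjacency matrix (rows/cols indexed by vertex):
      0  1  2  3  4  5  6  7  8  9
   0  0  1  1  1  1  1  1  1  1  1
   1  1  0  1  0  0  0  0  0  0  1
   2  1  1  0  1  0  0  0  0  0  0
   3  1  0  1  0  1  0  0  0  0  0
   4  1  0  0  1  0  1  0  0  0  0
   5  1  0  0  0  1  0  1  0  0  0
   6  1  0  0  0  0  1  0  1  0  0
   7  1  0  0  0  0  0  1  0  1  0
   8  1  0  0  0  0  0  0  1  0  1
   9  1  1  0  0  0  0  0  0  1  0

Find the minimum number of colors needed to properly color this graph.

W_{9} = C_{9} plus a hub adjacent to every cycle vertex.
The outer cycle needs 3 colors (odd cycle); the hub is adjacent to all of them so needs a fresh color.
Chromatic number = 3 + 1 = 4.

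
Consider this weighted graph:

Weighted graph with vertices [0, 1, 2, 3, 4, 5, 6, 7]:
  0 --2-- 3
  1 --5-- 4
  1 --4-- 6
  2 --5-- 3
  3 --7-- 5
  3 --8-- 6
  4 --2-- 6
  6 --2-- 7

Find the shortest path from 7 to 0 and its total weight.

Using Dijkstra's algorithm from vertex 7:
Shortest path: 7 -> 6 -> 3 -> 0
Total weight: 2 + 8 + 2 = 12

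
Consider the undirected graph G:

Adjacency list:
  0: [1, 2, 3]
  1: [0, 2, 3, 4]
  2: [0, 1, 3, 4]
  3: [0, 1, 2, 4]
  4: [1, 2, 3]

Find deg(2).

Vertex 2 has neighbors [0, 1, 3, 4], so deg(2) = 4.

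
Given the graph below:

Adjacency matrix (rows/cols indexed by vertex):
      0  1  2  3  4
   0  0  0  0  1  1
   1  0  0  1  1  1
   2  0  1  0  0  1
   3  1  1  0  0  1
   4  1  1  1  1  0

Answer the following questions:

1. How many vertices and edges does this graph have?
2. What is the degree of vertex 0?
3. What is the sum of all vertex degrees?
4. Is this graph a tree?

Count: 5 vertices, 7 edges.
Vertex 0 has neighbors [3, 4], degree = 2.
Handshaking lemma: 2 * 7 = 14.
A tree on 5 vertices has 4 edges. This graph has 7 edges (3 extra). Not a tree.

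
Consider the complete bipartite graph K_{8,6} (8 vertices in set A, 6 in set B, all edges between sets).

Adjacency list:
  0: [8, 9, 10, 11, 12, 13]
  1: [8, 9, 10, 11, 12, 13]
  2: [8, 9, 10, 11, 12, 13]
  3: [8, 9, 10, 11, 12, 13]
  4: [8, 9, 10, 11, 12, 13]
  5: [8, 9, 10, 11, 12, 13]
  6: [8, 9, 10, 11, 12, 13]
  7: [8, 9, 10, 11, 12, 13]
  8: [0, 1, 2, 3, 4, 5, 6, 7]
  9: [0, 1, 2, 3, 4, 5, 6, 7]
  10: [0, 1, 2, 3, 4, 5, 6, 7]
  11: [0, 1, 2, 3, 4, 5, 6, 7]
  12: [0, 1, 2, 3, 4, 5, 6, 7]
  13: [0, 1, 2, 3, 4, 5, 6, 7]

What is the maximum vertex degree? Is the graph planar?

Set-A vertices have degree 6; set-B vertices have degree 8. Maximum degree = max(8,6) = 8.
K_{8,6} contains K_{3,3} as a subgraph (since both sides have >= 3 vertices); by Kuratowski's theorem it is not planar.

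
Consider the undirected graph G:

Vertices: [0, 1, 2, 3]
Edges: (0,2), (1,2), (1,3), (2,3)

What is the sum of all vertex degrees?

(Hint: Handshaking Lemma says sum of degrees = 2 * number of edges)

Count edges: 4 edges.
By Handshaking Lemma: sum of degrees = 2 * 4 = 8.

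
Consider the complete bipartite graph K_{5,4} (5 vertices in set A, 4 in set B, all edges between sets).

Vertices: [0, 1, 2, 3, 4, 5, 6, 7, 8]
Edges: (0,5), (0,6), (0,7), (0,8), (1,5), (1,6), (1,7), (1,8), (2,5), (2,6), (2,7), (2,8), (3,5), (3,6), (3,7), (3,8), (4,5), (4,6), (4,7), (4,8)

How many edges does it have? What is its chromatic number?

K_{5,4} has 5 * 4 = 20 edges.
Bipartite graphs have chromatic number 2 (color each partition differently).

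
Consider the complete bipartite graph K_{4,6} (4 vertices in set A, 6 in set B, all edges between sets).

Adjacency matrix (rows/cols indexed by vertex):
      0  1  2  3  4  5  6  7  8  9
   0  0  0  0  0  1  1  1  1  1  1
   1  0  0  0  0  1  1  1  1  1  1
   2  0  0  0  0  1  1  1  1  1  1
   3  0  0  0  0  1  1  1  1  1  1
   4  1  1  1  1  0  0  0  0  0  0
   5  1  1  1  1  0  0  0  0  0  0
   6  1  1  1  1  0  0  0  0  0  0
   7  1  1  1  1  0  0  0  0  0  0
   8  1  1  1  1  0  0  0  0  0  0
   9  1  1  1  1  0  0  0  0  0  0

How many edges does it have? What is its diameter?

K_{4,6} has 4 * 6 = 24 edges.
Any vertex reaches any opposite-side vertex in 1 step; same-side vertices reach in 2 steps via any opposite-side vertex.
Diameter = 2.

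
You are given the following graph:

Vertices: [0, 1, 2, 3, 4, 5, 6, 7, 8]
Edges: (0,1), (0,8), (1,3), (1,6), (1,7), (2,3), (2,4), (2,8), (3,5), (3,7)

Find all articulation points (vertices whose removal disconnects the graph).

An articulation point is a vertex whose removal disconnects the graph.
Articulation points: [1, 2, 3]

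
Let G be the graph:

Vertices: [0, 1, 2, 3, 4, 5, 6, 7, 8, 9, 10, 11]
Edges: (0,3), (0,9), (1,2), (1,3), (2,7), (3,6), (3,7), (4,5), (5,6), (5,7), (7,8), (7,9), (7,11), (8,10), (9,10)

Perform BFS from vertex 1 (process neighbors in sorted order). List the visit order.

BFS from vertex 1 (neighbors processed in ascending order):
Visit order: 1, 2, 3, 7, 0, 6, 5, 8, 9, 11, 4, 10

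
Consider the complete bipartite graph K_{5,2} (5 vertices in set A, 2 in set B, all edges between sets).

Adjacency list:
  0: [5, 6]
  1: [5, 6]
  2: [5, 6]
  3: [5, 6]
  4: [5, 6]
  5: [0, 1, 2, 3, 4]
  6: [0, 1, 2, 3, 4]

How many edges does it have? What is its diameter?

K_{5,2} has 5 * 2 = 10 edges.
Any vertex reaches any opposite-side vertex in 1 step; same-side vertices reach in 2 steps via any opposite-side vertex.
Diameter = 2.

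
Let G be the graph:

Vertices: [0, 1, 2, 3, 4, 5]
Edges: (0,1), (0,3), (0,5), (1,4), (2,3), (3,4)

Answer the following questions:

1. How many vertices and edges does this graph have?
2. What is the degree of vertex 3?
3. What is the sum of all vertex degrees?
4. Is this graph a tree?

Count: 6 vertices, 6 edges.
Vertex 3 has neighbors [0, 2, 4], degree = 3.
Handshaking lemma: 2 * 6 = 12.
A tree on 6 vertices has 5 edges. This graph has 6 edges (1 extra). Not a tree.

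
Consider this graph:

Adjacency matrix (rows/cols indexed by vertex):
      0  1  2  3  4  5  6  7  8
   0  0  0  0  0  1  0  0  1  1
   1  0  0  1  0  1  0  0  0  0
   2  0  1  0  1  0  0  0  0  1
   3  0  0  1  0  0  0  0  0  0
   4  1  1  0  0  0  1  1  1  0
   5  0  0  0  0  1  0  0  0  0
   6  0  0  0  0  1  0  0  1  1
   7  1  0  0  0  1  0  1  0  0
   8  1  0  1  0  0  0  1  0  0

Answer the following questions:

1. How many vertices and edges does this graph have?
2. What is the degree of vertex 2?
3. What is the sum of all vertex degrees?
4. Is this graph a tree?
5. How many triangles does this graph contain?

Count: 9 vertices, 12 edges.
Vertex 2 has neighbors [1, 3, 8], degree = 3.
Handshaking lemma: 2 * 12 = 24.
A tree on 9 vertices has 8 edges. This graph has 12 edges (4 extra). Not a tree.
Number of triangles = 2.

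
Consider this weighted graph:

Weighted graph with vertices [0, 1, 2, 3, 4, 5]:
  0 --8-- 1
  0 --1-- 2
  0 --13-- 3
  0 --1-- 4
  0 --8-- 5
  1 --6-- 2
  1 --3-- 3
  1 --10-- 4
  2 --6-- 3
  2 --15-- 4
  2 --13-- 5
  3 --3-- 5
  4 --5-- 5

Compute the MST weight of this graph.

Applying Kruskal's algorithm (sort edges by weight, add if no cycle):
  Add (0,2) w=1
  Add (0,4) w=1
  Add (1,3) w=3
  Add (3,5) w=3
  Add (4,5) w=5
  Skip (1,2) w=6 (creates cycle)
  Skip (2,3) w=6 (creates cycle)
  Skip (0,5) w=8 (creates cycle)
  Skip (0,1) w=8 (creates cycle)
  Skip (1,4) w=10 (creates cycle)
  Skip (0,3) w=13 (creates cycle)
  Skip (2,5) w=13 (creates cycle)
  Skip (2,4) w=15 (creates cycle)
MST weight = 13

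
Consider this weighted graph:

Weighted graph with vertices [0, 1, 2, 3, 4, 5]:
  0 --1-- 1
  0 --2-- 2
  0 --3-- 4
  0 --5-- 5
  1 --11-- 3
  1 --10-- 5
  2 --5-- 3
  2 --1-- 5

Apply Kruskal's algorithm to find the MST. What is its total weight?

Applying Kruskal's algorithm (sort edges by weight, add if no cycle):
  Add (0,1) w=1
  Add (2,5) w=1
  Add (0,2) w=2
  Add (0,4) w=3
  Skip (0,5) w=5 (creates cycle)
  Add (2,3) w=5
  Skip (1,5) w=10 (creates cycle)
  Skip (1,3) w=11 (creates cycle)
MST weight = 12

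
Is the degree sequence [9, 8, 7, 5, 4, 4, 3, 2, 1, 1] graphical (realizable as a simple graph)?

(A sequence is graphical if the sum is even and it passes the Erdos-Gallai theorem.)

Sum of degrees = 44. Sum is even but fails Erdos-Gallai. The sequence is NOT graphical.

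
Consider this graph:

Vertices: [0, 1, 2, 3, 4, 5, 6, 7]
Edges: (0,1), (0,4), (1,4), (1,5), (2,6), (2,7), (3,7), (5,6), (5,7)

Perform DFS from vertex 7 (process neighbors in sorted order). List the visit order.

DFS from vertex 7 (neighbors processed in ascending order):
Visit order: 7, 2, 6, 5, 1, 0, 4, 3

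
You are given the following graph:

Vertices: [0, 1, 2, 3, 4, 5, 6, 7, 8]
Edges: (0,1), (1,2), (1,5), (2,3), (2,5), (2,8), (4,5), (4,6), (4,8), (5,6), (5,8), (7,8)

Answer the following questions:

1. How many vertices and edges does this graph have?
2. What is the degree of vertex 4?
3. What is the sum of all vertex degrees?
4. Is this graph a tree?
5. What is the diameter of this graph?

Count: 9 vertices, 12 edges.
Vertex 4 has neighbors [5, 6, 8], degree = 3.
Handshaking lemma: 2 * 12 = 24.
A tree on 9 vertices has 8 edges. This graph has 12 edges (4 extra). Not a tree.
Diameter (longest shortest path) = 4.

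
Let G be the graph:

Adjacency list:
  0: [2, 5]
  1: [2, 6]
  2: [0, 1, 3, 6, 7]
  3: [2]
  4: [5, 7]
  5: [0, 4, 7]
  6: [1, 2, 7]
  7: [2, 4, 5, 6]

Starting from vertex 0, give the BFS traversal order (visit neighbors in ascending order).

BFS from vertex 0 (neighbors processed in ascending order):
Visit order: 0, 2, 5, 1, 3, 6, 7, 4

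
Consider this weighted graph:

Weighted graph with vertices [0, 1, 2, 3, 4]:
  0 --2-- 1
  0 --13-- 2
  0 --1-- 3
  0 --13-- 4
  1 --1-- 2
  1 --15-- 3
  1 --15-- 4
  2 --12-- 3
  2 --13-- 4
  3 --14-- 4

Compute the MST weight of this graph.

Applying Kruskal's algorithm (sort edges by weight, add if no cycle):
  Add (0,3) w=1
  Add (1,2) w=1
  Add (0,1) w=2
  Skip (2,3) w=12 (creates cycle)
  Skip (0,2) w=13 (creates cycle)
  Add (0,4) w=13
  Skip (2,4) w=13 (creates cycle)
  Skip (3,4) w=14 (creates cycle)
  Skip (1,3) w=15 (creates cycle)
  Skip (1,4) w=15 (creates cycle)
MST weight = 17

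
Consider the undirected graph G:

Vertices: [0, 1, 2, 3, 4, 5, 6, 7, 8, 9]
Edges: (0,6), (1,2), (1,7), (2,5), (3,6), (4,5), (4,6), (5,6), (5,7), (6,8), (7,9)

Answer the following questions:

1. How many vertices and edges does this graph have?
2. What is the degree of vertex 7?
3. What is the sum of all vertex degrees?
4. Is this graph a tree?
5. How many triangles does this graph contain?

Count: 10 vertices, 11 edges.
Vertex 7 has neighbors [1, 5, 9], degree = 3.
Handshaking lemma: 2 * 11 = 22.
A tree on 10 vertices has 9 edges. This graph has 11 edges (2 extra). Not a tree.
Number of triangles = 1.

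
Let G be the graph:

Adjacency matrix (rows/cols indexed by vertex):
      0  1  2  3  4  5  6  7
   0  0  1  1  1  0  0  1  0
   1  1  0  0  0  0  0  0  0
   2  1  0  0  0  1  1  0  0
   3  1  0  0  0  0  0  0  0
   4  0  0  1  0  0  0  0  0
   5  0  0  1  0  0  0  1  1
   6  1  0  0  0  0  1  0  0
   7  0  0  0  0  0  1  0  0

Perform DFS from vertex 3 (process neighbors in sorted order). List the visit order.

DFS from vertex 3 (neighbors processed in ascending order):
Visit order: 3, 0, 1, 2, 4, 5, 6, 7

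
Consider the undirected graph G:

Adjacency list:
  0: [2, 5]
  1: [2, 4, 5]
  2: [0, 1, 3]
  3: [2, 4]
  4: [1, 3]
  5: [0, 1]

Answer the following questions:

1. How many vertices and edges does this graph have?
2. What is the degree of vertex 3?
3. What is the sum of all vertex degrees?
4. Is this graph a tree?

Count: 6 vertices, 7 edges.
Vertex 3 has neighbors [2, 4], degree = 2.
Handshaking lemma: 2 * 7 = 14.
A tree on 6 vertices has 5 edges. This graph has 7 edges (2 extra). Not a tree.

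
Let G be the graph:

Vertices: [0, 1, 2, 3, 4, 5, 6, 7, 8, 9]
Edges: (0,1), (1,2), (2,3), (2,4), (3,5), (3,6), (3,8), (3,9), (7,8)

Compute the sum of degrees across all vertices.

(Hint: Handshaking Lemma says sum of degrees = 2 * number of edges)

Count edges: 9 edges.
By Handshaking Lemma: sum of degrees = 2 * 9 = 18.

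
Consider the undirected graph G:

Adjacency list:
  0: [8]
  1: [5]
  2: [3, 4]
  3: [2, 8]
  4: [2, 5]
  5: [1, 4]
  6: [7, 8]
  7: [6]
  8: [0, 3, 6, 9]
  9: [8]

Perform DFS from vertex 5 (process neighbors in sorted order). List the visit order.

DFS from vertex 5 (neighbors processed in ascending order):
Visit order: 5, 1, 4, 2, 3, 8, 0, 6, 7, 9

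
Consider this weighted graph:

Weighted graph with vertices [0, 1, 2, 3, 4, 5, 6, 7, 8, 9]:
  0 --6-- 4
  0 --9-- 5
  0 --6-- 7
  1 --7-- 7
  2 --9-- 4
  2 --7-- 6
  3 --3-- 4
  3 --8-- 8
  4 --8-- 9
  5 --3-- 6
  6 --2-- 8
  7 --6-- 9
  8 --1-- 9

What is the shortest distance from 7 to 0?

Using Dijkstra's algorithm from vertex 7:
Shortest path: 7 -> 0
Total weight: 6 = 6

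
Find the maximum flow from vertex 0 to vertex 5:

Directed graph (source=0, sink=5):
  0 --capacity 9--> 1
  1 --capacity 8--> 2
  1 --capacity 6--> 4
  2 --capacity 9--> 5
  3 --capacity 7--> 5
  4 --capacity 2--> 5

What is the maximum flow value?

Computing max flow:
  Flow on (0->1): 9/9
  Flow on (1->2): 8/8
  Flow on (1->4): 1/6
  Flow on (2->5): 8/9
  Flow on (4->5): 1/2
Maximum flow = 9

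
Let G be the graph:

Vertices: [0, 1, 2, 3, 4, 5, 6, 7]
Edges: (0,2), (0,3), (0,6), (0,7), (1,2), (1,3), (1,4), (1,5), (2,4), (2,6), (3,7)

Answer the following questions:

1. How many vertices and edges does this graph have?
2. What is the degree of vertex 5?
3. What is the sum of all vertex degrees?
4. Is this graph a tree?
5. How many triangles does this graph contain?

Count: 8 vertices, 11 edges.
Vertex 5 has neighbors [1], degree = 1.
Handshaking lemma: 2 * 11 = 22.
A tree on 8 vertices has 7 edges. This graph has 11 edges (4 extra). Not a tree.
Number of triangles = 3.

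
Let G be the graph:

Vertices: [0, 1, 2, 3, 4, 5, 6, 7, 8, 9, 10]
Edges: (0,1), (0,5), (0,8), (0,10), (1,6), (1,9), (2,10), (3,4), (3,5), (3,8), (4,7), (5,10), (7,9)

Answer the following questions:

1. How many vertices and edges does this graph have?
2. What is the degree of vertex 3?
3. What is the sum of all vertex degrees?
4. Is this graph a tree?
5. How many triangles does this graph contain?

Count: 11 vertices, 13 edges.
Vertex 3 has neighbors [4, 5, 8], degree = 3.
Handshaking lemma: 2 * 13 = 26.
A tree on 11 vertices has 10 edges. This graph has 13 edges (3 extra). Not a tree.
Number of triangles = 1.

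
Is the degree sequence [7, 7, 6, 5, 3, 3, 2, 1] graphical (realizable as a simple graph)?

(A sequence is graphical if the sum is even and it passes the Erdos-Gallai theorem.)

Sum of degrees = 34. Sum is even but fails Erdos-Gallai. The sequence is NOT graphical.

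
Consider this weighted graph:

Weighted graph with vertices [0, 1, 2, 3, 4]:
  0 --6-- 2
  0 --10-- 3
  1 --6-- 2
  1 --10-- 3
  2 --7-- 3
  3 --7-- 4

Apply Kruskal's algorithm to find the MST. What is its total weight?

Applying Kruskal's algorithm (sort edges by weight, add if no cycle):
  Add (0,2) w=6
  Add (1,2) w=6
  Add (2,3) w=7
  Add (3,4) w=7
  Skip (0,3) w=10 (creates cycle)
  Skip (1,3) w=10 (creates cycle)
MST weight = 26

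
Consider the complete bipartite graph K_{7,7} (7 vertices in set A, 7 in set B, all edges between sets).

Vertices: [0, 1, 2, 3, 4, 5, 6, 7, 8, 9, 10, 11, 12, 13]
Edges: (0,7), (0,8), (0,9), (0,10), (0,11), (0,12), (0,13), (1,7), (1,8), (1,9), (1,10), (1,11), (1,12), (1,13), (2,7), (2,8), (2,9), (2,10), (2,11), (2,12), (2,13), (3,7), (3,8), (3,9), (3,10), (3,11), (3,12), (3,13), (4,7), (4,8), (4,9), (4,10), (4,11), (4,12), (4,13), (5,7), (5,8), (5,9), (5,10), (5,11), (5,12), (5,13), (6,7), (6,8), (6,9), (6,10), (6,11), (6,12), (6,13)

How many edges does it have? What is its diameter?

K_{7,7} has 7 * 7 = 49 edges.
Any vertex reaches any opposite-side vertex in 1 step; same-side vertices reach in 2 steps via any opposite-side vertex.
Diameter = 2.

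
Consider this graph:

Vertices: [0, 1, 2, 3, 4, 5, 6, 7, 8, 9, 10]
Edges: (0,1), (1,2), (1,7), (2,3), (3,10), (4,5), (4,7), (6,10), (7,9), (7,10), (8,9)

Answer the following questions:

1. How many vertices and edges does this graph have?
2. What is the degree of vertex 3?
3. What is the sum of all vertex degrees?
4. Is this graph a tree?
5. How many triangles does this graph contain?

Count: 11 vertices, 11 edges.
Vertex 3 has neighbors [2, 10], degree = 2.
Handshaking lemma: 2 * 11 = 22.
A tree on 11 vertices has 10 edges. This graph has 11 edges (1 extra). Not a tree.
Number of triangles = 0.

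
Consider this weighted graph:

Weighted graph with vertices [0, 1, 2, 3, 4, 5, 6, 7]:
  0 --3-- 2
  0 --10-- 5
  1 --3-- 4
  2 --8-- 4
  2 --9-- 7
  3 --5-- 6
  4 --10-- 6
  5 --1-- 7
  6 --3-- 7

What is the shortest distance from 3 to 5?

Using Dijkstra's algorithm from vertex 3:
Shortest path: 3 -> 6 -> 7 -> 5
Total weight: 5 + 3 + 1 = 9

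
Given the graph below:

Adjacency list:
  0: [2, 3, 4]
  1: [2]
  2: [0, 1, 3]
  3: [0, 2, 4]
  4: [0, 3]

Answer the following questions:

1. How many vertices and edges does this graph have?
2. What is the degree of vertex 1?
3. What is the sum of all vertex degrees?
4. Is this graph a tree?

Count: 5 vertices, 6 edges.
Vertex 1 has neighbors [2], degree = 1.
Handshaking lemma: 2 * 6 = 12.
A tree on 5 vertices has 4 edges. This graph has 6 edges (2 extra). Not a tree.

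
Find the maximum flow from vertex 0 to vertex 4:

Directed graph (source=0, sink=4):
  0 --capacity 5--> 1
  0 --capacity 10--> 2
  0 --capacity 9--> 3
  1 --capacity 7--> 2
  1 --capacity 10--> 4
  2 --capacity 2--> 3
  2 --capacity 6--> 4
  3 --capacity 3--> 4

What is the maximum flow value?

Computing max flow:
  Flow on (0->1): 5/5
  Flow on (0->2): 8/10
  Flow on (0->3): 1/9
  Flow on (1->4): 5/10
  Flow on (2->3): 2/2
  Flow on (2->4): 6/6
  Flow on (3->4): 3/3
Maximum flow = 14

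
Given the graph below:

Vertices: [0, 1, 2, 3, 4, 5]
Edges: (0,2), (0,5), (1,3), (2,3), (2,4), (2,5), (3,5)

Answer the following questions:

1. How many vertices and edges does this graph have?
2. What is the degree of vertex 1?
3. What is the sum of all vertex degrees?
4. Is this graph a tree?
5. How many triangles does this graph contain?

Count: 6 vertices, 7 edges.
Vertex 1 has neighbors [3], degree = 1.
Handshaking lemma: 2 * 7 = 14.
A tree on 6 vertices has 5 edges. This graph has 7 edges (2 extra). Not a tree.
Number of triangles = 2.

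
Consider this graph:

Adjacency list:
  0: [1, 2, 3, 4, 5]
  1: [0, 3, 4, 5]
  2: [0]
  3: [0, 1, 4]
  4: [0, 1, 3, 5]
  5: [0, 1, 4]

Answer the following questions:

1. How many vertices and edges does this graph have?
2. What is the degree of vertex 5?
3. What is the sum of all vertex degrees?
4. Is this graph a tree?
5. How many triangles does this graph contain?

Count: 6 vertices, 10 edges.
Vertex 5 has neighbors [0, 1, 4], degree = 3.
Handshaking lemma: 2 * 10 = 20.
A tree on 6 vertices has 5 edges. This graph has 10 edges (5 extra). Not a tree.
Number of triangles = 7.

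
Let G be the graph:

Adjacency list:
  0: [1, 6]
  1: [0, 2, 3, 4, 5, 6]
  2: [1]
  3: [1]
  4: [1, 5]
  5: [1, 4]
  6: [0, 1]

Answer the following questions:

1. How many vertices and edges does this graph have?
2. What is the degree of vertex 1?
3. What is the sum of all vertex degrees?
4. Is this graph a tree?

Count: 7 vertices, 8 edges.
Vertex 1 has neighbors [0, 2, 3, 4, 5, 6], degree = 6.
Handshaking lemma: 2 * 8 = 16.
A tree on 7 vertices has 6 edges. This graph has 8 edges (2 extra). Not a tree.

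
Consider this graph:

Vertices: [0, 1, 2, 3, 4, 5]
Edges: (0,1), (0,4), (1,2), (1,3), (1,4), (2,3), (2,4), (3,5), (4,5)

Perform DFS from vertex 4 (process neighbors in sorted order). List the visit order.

DFS from vertex 4 (neighbors processed in ascending order):
Visit order: 4, 0, 1, 2, 3, 5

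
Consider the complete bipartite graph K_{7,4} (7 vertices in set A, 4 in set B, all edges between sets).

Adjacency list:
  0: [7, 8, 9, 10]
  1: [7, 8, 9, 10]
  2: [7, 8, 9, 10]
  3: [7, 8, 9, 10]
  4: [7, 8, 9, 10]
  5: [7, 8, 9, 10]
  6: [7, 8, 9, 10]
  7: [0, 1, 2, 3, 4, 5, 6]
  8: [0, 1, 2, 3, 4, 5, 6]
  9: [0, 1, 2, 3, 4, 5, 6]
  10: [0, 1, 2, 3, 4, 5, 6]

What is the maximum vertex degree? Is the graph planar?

Set-A vertices have degree 4; set-B vertices have degree 7. Maximum degree = max(7,4) = 7.
K_{7,4} contains K_{3,3} as a subgraph (since both sides have >= 3 vertices); by Kuratowski's theorem it is not planar.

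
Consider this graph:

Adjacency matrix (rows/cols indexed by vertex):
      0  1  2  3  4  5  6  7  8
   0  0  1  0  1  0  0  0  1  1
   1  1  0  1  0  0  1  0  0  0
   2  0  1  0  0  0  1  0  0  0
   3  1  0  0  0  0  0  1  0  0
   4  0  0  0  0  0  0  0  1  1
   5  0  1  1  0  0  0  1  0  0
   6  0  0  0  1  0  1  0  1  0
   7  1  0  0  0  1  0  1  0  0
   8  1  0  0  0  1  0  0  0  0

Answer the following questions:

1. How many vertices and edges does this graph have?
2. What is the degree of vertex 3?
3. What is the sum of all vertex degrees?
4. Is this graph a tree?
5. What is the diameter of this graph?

Count: 9 vertices, 12 edges.
Vertex 3 has neighbors [0, 6], degree = 2.
Handshaking lemma: 2 * 12 = 24.
A tree on 9 vertices has 8 edges. This graph has 12 edges (4 extra). Not a tree.
Diameter (longest shortest path) = 4.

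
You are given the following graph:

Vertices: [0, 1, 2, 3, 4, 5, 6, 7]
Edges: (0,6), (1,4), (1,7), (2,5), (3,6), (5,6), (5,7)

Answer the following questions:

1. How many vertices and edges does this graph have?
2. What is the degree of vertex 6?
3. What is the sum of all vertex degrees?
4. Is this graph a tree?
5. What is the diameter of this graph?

Count: 8 vertices, 7 edges.
Vertex 6 has neighbors [0, 3, 5], degree = 3.
Handshaking lemma: 2 * 7 = 14.
A graph is a tree iff it is connected and has exactly n-1 edges. This graph is connected (all 8 vertices in one component) and has 8-1 = 7 edges. It is a tree.
Diameter (longest shortest path) = 5.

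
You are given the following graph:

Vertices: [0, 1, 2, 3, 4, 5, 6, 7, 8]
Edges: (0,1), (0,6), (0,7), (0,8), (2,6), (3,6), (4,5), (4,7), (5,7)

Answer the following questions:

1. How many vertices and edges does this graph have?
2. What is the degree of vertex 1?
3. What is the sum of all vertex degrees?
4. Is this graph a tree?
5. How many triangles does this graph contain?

Count: 9 vertices, 9 edges.
Vertex 1 has neighbors [0], degree = 1.
Handshaking lemma: 2 * 9 = 18.
A tree on 9 vertices has 8 edges. This graph has 9 edges (1 extra). Not a tree.
Number of triangles = 1.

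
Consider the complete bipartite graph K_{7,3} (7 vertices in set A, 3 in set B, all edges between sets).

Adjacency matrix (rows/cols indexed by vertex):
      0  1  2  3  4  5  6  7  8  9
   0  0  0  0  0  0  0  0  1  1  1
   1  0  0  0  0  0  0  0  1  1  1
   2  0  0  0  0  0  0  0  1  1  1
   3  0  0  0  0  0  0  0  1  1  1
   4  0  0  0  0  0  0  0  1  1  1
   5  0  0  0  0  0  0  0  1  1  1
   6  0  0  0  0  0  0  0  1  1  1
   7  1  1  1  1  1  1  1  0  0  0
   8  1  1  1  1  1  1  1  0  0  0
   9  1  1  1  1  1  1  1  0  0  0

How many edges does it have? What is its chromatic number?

K_{7,3} has 7 * 3 = 21 edges.
Bipartite graphs have chromatic number 2 (color each partition differently).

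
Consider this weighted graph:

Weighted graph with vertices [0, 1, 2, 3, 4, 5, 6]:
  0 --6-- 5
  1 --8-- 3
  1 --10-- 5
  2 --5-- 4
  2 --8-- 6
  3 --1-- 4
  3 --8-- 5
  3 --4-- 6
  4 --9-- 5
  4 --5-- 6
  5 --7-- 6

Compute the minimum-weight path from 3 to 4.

Using Dijkstra's algorithm from vertex 3:
Shortest path: 3 -> 4
Total weight: 1 = 1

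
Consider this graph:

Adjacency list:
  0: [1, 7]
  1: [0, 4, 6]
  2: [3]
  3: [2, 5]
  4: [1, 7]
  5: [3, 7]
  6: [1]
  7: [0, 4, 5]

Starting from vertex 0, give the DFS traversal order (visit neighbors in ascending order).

DFS from vertex 0 (neighbors processed in ascending order):
Visit order: 0, 1, 4, 7, 5, 3, 2, 6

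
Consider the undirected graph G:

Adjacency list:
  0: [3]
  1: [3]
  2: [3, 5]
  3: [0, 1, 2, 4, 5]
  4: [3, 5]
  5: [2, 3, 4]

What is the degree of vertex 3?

Vertex 3 has neighbors [0, 1, 2, 4, 5], so deg(3) = 5.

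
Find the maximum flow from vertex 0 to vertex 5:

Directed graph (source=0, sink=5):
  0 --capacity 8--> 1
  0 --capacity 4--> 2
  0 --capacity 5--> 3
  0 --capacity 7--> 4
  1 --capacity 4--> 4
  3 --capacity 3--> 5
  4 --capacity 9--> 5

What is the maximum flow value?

Computing max flow:
  Flow on (0->1): 4/8
  Flow on (0->3): 3/5
  Flow on (0->4): 5/7
  Flow on (1->4): 4/4
  Flow on (3->5): 3/3
  Flow on (4->5): 9/9
Maximum flow = 12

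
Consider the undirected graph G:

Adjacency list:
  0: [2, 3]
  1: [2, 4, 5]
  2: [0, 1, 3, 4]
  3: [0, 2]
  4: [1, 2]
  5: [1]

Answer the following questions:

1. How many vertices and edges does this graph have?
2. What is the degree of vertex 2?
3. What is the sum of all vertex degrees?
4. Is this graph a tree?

Count: 6 vertices, 7 edges.
Vertex 2 has neighbors [0, 1, 3, 4], degree = 4.
Handshaking lemma: 2 * 7 = 14.
A tree on 6 vertices has 5 edges. This graph has 7 edges (2 extra). Not a tree.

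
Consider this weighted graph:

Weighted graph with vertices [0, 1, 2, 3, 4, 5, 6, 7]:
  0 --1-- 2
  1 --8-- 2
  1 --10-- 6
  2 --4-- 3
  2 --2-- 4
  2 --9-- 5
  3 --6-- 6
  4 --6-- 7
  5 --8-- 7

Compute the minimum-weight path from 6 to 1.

Using Dijkstra's algorithm from vertex 6:
Shortest path: 6 -> 1
Total weight: 10 = 10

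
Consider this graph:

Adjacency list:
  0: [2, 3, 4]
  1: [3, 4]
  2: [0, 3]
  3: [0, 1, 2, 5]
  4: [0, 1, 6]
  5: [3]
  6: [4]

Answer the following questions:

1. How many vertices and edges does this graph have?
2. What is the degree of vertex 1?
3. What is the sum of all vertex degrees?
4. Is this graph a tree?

Count: 7 vertices, 8 edges.
Vertex 1 has neighbors [3, 4], degree = 2.
Handshaking lemma: 2 * 8 = 16.
A tree on 7 vertices has 6 edges. This graph has 8 edges (2 extra). Not a tree.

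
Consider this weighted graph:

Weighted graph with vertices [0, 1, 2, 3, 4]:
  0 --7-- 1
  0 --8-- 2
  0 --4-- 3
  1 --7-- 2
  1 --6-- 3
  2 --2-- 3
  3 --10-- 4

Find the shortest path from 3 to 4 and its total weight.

Using Dijkstra's algorithm from vertex 3:
Shortest path: 3 -> 4
Total weight: 10 = 10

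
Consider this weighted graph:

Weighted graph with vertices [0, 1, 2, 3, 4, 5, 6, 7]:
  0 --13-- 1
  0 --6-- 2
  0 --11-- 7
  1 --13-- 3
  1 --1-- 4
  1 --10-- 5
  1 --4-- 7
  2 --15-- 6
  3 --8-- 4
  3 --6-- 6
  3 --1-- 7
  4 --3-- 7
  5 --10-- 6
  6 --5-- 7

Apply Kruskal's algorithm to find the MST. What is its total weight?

Applying Kruskal's algorithm (sort edges by weight, add if no cycle):
  Add (1,4) w=1
  Add (3,7) w=1
  Add (4,7) w=3
  Skip (1,7) w=4 (creates cycle)
  Add (6,7) w=5
  Add (0,2) w=6
  Skip (3,6) w=6 (creates cycle)
  Skip (3,4) w=8 (creates cycle)
  Add (1,5) w=10
  Skip (5,6) w=10 (creates cycle)
  Add (0,7) w=11
  Skip (0,1) w=13 (creates cycle)
  Skip (1,3) w=13 (creates cycle)
  Skip (2,6) w=15 (creates cycle)
MST weight = 37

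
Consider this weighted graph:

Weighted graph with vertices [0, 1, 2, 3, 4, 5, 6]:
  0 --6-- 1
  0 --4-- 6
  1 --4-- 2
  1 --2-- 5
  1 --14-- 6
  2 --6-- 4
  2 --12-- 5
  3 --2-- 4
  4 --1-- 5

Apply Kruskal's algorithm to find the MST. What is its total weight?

Applying Kruskal's algorithm (sort edges by weight, add if no cycle):
  Add (4,5) w=1
  Add (1,5) w=2
  Add (3,4) w=2
  Add (0,6) w=4
  Add (1,2) w=4
  Add (0,1) w=6
  Skip (2,4) w=6 (creates cycle)
  Skip (2,5) w=12 (creates cycle)
  Skip (1,6) w=14 (creates cycle)
MST weight = 19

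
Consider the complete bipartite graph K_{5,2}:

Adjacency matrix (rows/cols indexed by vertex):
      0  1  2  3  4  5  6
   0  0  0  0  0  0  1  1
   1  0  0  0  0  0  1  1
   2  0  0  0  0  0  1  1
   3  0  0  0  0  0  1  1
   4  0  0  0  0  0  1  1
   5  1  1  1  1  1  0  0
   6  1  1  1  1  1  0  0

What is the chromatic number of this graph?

K_{5,2} is bipartite: vertices split into two independent sets of size 5 and 2.
Color one set 0, the other 1. No adjacent vertices share a color.
Chromatic number = 2.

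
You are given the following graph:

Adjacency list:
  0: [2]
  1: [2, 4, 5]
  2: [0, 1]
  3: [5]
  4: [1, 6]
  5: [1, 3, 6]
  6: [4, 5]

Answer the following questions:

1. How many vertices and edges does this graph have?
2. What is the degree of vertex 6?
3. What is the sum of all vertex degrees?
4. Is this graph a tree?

Count: 7 vertices, 7 edges.
Vertex 6 has neighbors [4, 5], degree = 2.
Handshaking lemma: 2 * 7 = 14.
A tree on 7 vertices has 6 edges. This graph has 7 edges (1 extra). Not a tree.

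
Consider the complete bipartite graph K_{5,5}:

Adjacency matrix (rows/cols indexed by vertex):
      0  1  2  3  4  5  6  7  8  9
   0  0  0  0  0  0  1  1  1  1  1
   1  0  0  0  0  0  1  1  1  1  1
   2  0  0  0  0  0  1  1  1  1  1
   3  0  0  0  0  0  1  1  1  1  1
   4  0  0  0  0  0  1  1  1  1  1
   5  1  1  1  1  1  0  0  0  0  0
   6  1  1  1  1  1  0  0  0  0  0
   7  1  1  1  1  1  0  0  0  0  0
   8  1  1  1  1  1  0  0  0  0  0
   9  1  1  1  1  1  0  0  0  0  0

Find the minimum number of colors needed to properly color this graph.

K_{5,5} is bipartite: vertices split into two independent sets of size 5 and 5.
Color one set 0, the other 1. No adjacent vertices share a color.
Chromatic number = 2.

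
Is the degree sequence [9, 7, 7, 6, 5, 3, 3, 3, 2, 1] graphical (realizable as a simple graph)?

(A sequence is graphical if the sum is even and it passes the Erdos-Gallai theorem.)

Sum of degrees = 46. Sum is even but fails Erdos-Gallai. The sequence is NOT graphical.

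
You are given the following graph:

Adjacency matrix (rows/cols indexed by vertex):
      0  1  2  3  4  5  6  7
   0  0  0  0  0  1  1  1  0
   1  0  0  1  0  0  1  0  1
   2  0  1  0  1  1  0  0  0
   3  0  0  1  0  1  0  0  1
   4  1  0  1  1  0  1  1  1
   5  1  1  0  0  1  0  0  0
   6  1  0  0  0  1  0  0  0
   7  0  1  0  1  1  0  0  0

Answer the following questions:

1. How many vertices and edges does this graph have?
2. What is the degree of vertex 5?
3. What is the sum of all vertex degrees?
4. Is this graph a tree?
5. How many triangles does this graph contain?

Count: 8 vertices, 13 edges.
Vertex 5 has neighbors [0, 1, 4], degree = 3.
Handshaking lemma: 2 * 13 = 26.
A tree on 8 vertices has 7 edges. This graph has 13 edges (6 extra). Not a tree.
Number of triangles = 4.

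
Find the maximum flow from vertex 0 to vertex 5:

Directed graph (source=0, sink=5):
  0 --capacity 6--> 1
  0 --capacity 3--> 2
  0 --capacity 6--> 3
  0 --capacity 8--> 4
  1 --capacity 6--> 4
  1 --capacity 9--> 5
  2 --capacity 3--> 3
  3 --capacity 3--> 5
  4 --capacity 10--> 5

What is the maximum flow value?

Computing max flow:
  Flow on (0->1): 6/6
  Flow on (0->3): 3/6
  Flow on (0->4): 8/8
  Flow on (1->5): 6/9
  Flow on (3->5): 3/3
  Flow on (4->5): 8/10
Maximum flow = 17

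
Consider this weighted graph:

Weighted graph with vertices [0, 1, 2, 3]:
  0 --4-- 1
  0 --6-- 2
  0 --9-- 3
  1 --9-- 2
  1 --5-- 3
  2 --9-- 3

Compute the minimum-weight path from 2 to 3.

Using Dijkstra's algorithm from vertex 2:
Shortest path: 2 -> 3
Total weight: 9 = 9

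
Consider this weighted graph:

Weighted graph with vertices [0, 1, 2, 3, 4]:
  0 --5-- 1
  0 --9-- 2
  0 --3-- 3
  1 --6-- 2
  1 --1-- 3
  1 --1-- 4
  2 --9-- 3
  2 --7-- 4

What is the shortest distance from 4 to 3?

Using Dijkstra's algorithm from vertex 4:
Shortest path: 4 -> 1 -> 3
Total weight: 1 + 1 = 2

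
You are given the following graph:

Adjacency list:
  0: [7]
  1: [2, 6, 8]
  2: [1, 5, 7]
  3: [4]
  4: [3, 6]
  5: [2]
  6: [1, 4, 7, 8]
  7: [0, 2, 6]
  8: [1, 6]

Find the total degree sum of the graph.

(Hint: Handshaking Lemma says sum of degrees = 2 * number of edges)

Count edges: 10 edges.
By Handshaking Lemma: sum of degrees = 2 * 10 = 20.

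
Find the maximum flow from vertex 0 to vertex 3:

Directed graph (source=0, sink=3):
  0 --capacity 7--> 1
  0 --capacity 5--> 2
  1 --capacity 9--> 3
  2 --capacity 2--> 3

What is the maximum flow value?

Computing max flow:
  Flow on (0->1): 7/7
  Flow on (0->2): 2/5
  Flow on (1->3): 7/9
  Flow on (2->3): 2/2
Maximum flow = 9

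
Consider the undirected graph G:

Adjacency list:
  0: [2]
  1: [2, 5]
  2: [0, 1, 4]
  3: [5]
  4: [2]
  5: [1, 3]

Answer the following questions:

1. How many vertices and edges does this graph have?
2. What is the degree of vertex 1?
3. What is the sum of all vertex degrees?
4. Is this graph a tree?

Count: 6 vertices, 5 edges.
Vertex 1 has neighbors [2, 5], degree = 2.
Handshaking lemma: 2 * 5 = 10.
A graph is a tree iff it is connected and has exactly n-1 edges. This graph is connected (all 6 vertices in one component) and has 6-1 = 5 edges. It is a tree.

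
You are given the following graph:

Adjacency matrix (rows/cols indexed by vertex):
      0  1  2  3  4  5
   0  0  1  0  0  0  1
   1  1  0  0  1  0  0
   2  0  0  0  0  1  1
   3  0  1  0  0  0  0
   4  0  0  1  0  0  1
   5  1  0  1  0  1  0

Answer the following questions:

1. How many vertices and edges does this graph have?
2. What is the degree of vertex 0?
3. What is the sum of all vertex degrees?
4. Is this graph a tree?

Count: 6 vertices, 6 edges.
Vertex 0 has neighbors [1, 5], degree = 2.
Handshaking lemma: 2 * 6 = 12.
A tree on 6 vertices has 5 edges. This graph has 6 edges (1 extra). Not a tree.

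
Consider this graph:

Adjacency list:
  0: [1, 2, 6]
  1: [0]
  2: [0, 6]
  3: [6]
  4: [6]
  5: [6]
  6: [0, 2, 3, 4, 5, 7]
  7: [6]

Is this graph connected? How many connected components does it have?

Checking connectivity: the graph has 1 connected component(s).
All vertices are reachable from each other. The graph IS connected.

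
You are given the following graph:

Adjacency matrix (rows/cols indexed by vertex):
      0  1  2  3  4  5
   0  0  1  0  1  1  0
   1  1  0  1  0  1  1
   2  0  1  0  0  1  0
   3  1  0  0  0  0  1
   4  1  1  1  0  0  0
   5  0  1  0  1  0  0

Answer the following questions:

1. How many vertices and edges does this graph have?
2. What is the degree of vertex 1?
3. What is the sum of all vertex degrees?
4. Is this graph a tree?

Count: 6 vertices, 8 edges.
Vertex 1 has neighbors [0, 2, 4, 5], degree = 4.
Handshaking lemma: 2 * 8 = 16.
A tree on 6 vertices has 5 edges. This graph has 8 edges (3 extra). Not a tree.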